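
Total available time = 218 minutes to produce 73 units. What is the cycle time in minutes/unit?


Formula: CT = Available Time / Number of Units
CT = 218 min / 73 units
CT = 2.99 min/unit

2.99 min/unit


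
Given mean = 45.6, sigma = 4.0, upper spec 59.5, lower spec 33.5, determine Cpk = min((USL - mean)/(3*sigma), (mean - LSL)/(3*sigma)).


Cpu = (59.5 - 45.6) / (3 * 4.0) = 1.16
Cpl = (45.6 - 33.5) / (3 * 4.0) = 1.01
Cpk = min(1.16, 1.01) = 1.01

1.01


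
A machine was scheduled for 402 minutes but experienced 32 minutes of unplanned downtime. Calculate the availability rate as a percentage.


Formula: Availability = (Planned Time - Downtime) / Planned Time * 100
Uptime = 402 - 32 = 370 min
Availability = 370 / 402 * 100 = 92.0%

92.0%


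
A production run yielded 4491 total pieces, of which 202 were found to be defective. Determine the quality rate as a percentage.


Formula: Quality Rate = Good Pieces / Total Pieces * 100
Good pieces = 4491 - 202 = 4289
QR = 4289 / 4491 * 100 = 95.5%

95.5%


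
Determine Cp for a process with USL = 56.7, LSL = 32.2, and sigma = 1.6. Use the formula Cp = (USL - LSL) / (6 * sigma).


Cp = (56.7 - 32.2) / (6 * 1.6)

2.55


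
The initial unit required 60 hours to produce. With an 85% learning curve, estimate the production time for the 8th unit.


Formula: T_n = T_1 * (learning_rate)^(log2(n)) where learning_rate = rate/100
Doublings = log2(8) = 3
T_n = 60 * 0.85^3
T_n = 60 * 0.6141 = 36.8 hours

36.8 hours


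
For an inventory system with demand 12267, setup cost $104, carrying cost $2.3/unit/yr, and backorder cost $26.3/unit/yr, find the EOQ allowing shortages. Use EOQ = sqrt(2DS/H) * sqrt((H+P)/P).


Formula: EOQ* = sqrt(2DS/H) * sqrt((H+P)/P)
Base EOQ = sqrt(2*12267*104/2.3) = 1053.26 units
Correction = sqrt((2.3+26.3)/26.3) = 1.04281
EOQ* = 1053.26 * 1.04281 = 1098.4 units

1098.4 units


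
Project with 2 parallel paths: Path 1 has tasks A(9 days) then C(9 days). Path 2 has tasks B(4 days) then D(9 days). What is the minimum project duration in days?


Path 1 = 9 + 9 = 18 days
Path 2 = 4 + 9 = 13 days
Duration = max(18, 13) = 18 days

18 days


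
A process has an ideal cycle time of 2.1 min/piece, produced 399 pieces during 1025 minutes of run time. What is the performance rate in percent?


Formula: Performance = (Ideal CT * Total Count) / Run Time * 100
Ideal output time = 2.1 * 399 = 837.9 min
Performance = 837.9 / 1025 * 100 = 81.7%

81.7%


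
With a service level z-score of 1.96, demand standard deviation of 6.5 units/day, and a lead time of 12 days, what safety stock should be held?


Formula: SS = z * sigma_d * sqrt(LT)
sqrt(LT) = sqrt(12) = 3.4641
SS = 1.96 * 6.5 * 3.4641
SS = 44.1 units

44.1 units


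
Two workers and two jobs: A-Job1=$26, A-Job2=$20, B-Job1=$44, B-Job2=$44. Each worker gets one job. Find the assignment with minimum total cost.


Option 1: A->1 + B->2 = $26 + $44 = $70
Option 2: A->2 + B->1 = $20 + $44 = $64
Min cost = min($70, $64) = $64

$64


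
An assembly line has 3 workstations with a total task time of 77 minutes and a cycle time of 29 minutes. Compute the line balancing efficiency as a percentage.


Formula: Efficiency = Sum of Task Times / (N_stations * CT) * 100
Total station capacity = 3 stations * 29 min = 87 min
Efficiency = 77 / 87 * 100 = 88.5%

88.5%


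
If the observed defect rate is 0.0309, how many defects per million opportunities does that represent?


DPMO = defect_rate * 1000000 = 0.0309 * 1000000

30900


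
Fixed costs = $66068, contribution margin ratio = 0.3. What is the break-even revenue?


Formula: BER = Fixed Costs / Contribution Margin Ratio
BER = $66068 / 0.3
BER = $220226.67 (to the nearest cent)

$220226.67


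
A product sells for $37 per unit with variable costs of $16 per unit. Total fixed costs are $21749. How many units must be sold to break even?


Formula: BEQ = Fixed Costs / (Price - Variable Cost)
Contribution margin = $37 - $16 = $21/unit
BEQ = ceil($21749 / $21/unit) = ceil(1035.67) = 1036 units

1036 units


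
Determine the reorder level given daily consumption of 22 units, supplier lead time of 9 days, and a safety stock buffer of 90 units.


Formula: ROP = (Daily Demand * Lead Time) + Safety Stock
Demand during lead time = 22 * 9 = 198 units
ROP = 198 + 90 = 288 units

288 units


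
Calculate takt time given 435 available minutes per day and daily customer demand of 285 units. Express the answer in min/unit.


Formula: Takt Time = Available Production Time / Customer Demand
Takt = 435 min/day / 285 units/day
Takt = 1.53 min/unit

1.53 min/unit


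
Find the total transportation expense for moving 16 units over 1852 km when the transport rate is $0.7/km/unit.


TC = dist * cost * units = 1852 * 0.7 * 16 = $20742.40

$20742.40


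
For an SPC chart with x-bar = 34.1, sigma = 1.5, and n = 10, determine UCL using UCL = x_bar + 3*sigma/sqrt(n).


UCL = 34.1 + 3 * 1.5 / sqrt(10)

35.52


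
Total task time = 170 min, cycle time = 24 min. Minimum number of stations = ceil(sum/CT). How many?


Formula: N_min = ceil(Sum of Task Times / Cycle Time)
N_min = ceil(170 min / 24 min) = ceil(7.0833)
N_min = 8 stations

8


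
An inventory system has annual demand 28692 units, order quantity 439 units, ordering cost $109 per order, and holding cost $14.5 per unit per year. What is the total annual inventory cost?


TC = 28692/439 * 109 + 439/2 * 14.5

$10306.73


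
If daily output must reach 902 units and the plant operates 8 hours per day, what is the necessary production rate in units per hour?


Formula: Production Rate = Daily Demand / Available Hours
Rate = 902 units/day / 8 hours/day
Rate = 112.8 units/hour

112.8 units/hour


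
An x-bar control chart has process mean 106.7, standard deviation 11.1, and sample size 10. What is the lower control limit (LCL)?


LCL = 106.7 - 3 * 11.1 / sqrt(10)

96.17


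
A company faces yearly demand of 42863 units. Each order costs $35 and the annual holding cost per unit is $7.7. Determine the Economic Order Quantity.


Formula: EOQ = sqrt(2 * D * S / H)
Numerator: 2 * 42863 * 35 = 3000410
2DS/H = 3000410 / 7.7 = 389663.6
EOQ = sqrt(389663.6) = 624.2 units

624.2 units


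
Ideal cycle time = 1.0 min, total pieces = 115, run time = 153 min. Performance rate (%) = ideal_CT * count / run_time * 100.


Formula: Performance = (Ideal CT * Total Count) / Run Time * 100
Ideal output time = 1.0 * 115 = 115.0 min
Performance = 115.0 / 153 * 100 = 75.2%

75.2%


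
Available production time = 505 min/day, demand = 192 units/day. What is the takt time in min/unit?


Formula: Takt Time = Available Production Time / Customer Demand
Takt = 505 min/day / 192 units/day
Takt = 2.63 min/unit

2.63 min/unit


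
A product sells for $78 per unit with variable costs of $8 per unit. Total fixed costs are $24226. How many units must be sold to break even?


Formula: BEQ = Fixed Costs / (Price - Variable Cost)
Contribution margin = $78 - $8 = $70/unit
BEQ = ceil($24226 / $70/unit) = ceil(346.09) = 347 units

347 units


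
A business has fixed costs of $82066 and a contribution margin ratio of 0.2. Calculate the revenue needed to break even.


Formula: BER = Fixed Costs / Contribution Margin Ratio
BER = $82066 / 0.2
BER = $410330.00 (to the nearest cent)

$410330.00


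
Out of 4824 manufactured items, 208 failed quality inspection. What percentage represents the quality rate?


Formula: Quality Rate = Good Pieces / Total Pieces * 100
Good pieces = 4824 - 208 = 4616
QR = 4616 / 4824 * 100 = 95.7%

95.7%


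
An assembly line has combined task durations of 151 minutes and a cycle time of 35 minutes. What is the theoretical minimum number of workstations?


Formula: N_min = ceil(Sum of Task Times / Cycle Time)
N_min = ceil(151 min / 35 min) = ceil(4.3143)
N_min = 5 stations

5


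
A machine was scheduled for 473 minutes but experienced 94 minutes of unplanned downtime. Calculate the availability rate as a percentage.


Formula: Availability = (Planned Time - Downtime) / Planned Time * 100
Uptime = 473 - 94 = 379 min
Availability = 379 / 473 * 100 = 80.1%

80.1%


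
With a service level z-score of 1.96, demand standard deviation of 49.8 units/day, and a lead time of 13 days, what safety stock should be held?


Formula: SS = z * sigma_d * sqrt(LT)
sqrt(LT) = sqrt(13) = 3.6056
SS = 1.96 * 49.8 * 3.6056
SS = 351.9 units

351.9 units


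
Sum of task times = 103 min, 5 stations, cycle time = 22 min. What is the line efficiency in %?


Formula: Efficiency = Sum of Task Times / (N_stations * CT) * 100
Total station capacity = 5 stations * 22 min = 110 min
Efficiency = 103 / 110 * 100 = 93.6%

93.6%


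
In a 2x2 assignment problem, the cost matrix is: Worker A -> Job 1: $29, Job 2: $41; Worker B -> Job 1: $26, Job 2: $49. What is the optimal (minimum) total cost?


Option 1: A->1 + B->2 = $29 + $49 = $78
Option 2: A->2 + B->1 = $41 + $26 = $67
Min cost = min($78, $67) = $67

$67


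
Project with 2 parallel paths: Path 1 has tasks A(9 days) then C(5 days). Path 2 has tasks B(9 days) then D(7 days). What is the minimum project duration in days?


Path 1 = 9 + 5 = 14 days
Path 2 = 9 + 7 = 16 days
Duration = max(14, 16) = 16 days

16 days


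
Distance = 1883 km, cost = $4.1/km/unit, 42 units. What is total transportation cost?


TC = dist * cost * units = 1883 * 4.1 * 42 = $324252.60

$324252.60


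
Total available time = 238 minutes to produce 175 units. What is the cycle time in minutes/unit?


Formula: CT = Available Time / Number of Units
CT = 238 min / 175 units
CT = 1.36 min/unit

1.36 min/unit


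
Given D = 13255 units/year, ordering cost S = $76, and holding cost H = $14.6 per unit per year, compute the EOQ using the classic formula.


Formula: EOQ = sqrt(2 * D * S / H)
Numerator: 2 * 13255 * 76 = 2014760
2DS/H = 2014760 / 14.6 = 137997.3
EOQ = sqrt(137997.3) = 371.5 units

371.5 units


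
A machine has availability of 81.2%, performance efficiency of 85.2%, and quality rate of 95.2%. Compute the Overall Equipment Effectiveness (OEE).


Formula: OEE = Availability * Performance * Quality / 10000
A * P = 81.2% * 85.2% / 100 = 69.18%
OEE = 69.18% * 95.2% / 100 = 65.9%

65.9%


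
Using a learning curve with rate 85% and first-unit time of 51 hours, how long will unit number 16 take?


Formula: T_n = T_1 * (learning_rate)^(log2(n)) where learning_rate = rate/100
Doublings = log2(16) = 4
T_n = 51 * 0.85^4
T_n = 51 * 0.522 = 26.6 hours

26.6 hours


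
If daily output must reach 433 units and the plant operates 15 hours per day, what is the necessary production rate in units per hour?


Formula: Production Rate = Daily Demand / Available Hours
Rate = 433 units/day / 15 hours/day
Rate = 28.9 units/hour

28.9 units/hour


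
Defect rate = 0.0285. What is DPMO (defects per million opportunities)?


DPMO = defect_rate * 1000000 = 0.0285 * 1000000

28500


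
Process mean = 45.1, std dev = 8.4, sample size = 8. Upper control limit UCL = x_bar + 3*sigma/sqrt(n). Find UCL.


UCL = 45.1 + 3 * 8.4 / sqrt(8)

54.01


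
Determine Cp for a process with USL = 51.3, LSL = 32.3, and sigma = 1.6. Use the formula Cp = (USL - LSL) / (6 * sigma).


Cp = (51.3 - 32.3) / (6 * 1.6)

1.98


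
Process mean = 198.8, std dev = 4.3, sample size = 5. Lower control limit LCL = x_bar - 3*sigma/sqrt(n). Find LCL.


LCL = 198.8 - 3 * 4.3 / sqrt(5)

193.03


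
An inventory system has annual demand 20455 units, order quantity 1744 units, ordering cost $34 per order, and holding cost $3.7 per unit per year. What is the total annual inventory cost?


TC = 20455/1744 * 34 + 1744/2 * 3.7

$3625.18


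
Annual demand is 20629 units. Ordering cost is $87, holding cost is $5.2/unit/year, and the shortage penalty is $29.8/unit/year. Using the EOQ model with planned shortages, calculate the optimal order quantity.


Formula: EOQ* = sqrt(2DS/H) * sqrt((H+P)/P)
Base EOQ = sqrt(2*20629*87/5.2) = 830.83 units
Correction = sqrt((5.2+29.8)/29.8) = 1.08374
EOQ* = 830.83 * 1.08374 = 900.4 units

900.4 units


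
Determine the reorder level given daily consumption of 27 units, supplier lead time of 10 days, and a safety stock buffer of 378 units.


Formula: ROP = (Daily Demand * Lead Time) + Safety Stock
Demand during lead time = 27 * 10 = 270 units
ROP = 270 + 378 = 648 units

648 units


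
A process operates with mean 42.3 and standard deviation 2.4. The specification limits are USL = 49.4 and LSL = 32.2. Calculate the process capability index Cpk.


Cpu = (49.4 - 42.3) / (3 * 2.4) = 0.99
Cpl = (42.3 - 32.2) / (3 * 2.4) = 1.4
Cpk = min(0.99, 1.4) = 0.99

0.99


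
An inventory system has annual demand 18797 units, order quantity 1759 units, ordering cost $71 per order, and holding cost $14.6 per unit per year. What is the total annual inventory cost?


TC = 18797/1759 * 71 + 1759/2 * 14.6

$13599.42


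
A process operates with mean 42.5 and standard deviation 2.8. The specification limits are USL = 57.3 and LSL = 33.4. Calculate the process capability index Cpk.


Cpu = (57.3 - 42.5) / (3 * 2.8) = 1.76
Cpl = (42.5 - 33.4) / (3 * 2.8) = 1.08
Cpk = min(1.76, 1.08) = 1.08

1.08


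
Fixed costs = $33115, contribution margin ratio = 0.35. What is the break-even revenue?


Formula: BER = Fixed Costs / Contribution Margin Ratio
BER = $33115 / 0.35
BER = $94614.29 (to the nearest cent)

$94614.29


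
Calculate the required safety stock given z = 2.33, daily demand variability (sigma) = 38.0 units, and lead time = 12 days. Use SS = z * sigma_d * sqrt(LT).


Formula: SS = z * sigma_d * sqrt(LT)
sqrt(LT) = sqrt(12) = 3.4641
SS = 2.33 * 38.0 * 3.4641
SS = 306.7 units

306.7 units


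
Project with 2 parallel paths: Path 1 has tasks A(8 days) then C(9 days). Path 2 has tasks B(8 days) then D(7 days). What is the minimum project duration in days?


Path 1 = 8 + 9 = 17 days
Path 2 = 8 + 7 = 15 days
Duration = max(17, 15) = 17 days

17 days


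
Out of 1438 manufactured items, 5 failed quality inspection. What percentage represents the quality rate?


Formula: Quality Rate = Good Pieces / Total Pieces * 100
Good pieces = 1438 - 5 = 1433
QR = 1433 / 1438 * 100 = 99.7%

99.7%


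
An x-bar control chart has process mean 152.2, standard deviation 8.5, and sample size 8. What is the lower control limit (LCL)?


LCL = 152.2 - 3 * 8.5 / sqrt(8)

143.18


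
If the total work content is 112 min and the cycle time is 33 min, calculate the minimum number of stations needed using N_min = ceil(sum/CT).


Formula: N_min = ceil(Sum of Task Times / Cycle Time)
N_min = ceil(112 min / 33 min) = ceil(3.3939)
N_min = 4 stations

4


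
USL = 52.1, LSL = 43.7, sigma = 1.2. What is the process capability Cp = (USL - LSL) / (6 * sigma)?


Cp = (52.1 - 43.7) / (6 * 1.2)

1.17


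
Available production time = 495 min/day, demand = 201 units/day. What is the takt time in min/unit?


Formula: Takt Time = Available Production Time / Customer Demand
Takt = 495 min/day / 201 units/day
Takt = 2.46 min/unit

2.46 min/unit


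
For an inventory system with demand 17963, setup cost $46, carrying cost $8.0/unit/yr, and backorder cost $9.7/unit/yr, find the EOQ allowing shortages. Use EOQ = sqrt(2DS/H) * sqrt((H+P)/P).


Formula: EOQ* = sqrt(2DS/H) * sqrt((H+P)/P)
Base EOQ = sqrt(2*17963*46/8.0) = 454.5 units
Correction = sqrt((8.0+9.7)/9.7) = 1.35083
EOQ* = 454.5 * 1.35083 = 614.0 units

614.0 units


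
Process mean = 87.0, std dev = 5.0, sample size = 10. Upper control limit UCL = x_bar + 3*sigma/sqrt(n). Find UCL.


UCL = 87.0 + 3 * 5.0 / sqrt(10)

91.74


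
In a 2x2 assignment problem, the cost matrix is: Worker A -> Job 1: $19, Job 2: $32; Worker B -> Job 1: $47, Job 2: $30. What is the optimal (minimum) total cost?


Option 1: A->1 + B->2 = $19 + $30 = $49
Option 2: A->2 + B->1 = $32 + $47 = $79
Min cost = min($49, $79) = $49

$49


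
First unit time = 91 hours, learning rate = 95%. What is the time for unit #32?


Formula: T_n = T_1 * (learning_rate)^(log2(n)) where learning_rate = rate/100
Doublings = log2(32) = 5
T_n = 91 * 0.95^5
T_n = 91 * 0.7738 = 70.4 hours

70.4 hours


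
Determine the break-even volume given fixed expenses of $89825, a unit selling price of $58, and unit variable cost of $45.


Formula: BEQ = Fixed Costs / (Price - Variable Cost)
Contribution margin = $58 - $45 = $13/unit
BEQ = ceil($89825 / $13/unit) = ceil(6909.62) = 6910 units

6910 units


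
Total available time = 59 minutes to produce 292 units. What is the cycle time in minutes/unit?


Formula: CT = Available Time / Number of Units
CT = 59 min / 292 units
CT = 0.2 min/unit

0.2 min/unit


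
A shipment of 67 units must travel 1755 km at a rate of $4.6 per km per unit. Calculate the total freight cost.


TC = dist * cost * units = 1755 * 4.6 * 67 = $540891.00

$540891.00


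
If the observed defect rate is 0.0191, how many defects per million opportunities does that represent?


DPMO = defect_rate * 1000000 = 0.0191 * 1000000

19100


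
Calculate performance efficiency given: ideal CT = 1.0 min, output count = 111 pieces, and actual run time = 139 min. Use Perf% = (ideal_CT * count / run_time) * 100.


Formula: Performance = (Ideal CT * Total Count) / Run Time * 100
Ideal output time = 1.0 * 111 = 111.0 min
Performance = 111.0 / 139 * 100 = 79.9%

79.9%


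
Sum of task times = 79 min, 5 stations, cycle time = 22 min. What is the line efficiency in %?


Formula: Efficiency = Sum of Task Times / (N_stations * CT) * 100
Total station capacity = 5 stations * 22 min = 110 min
Efficiency = 79 / 110 * 100 = 71.8%

71.8%


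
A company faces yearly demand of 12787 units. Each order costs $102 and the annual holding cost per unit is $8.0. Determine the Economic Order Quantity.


Formula: EOQ = sqrt(2 * D * S / H)
Numerator: 2 * 12787 * 102 = 2608548
2DS/H = 2608548 / 8.0 = 326068.5
EOQ = sqrt(326068.5) = 571.0 units

571.0 units


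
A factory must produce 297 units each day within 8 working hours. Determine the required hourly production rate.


Formula: Production Rate = Daily Demand / Available Hours
Rate = 297 units/day / 8 hours/day
Rate = 37.1 units/hour

37.1 units/hour


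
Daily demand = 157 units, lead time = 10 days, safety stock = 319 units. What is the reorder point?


Formula: ROP = (Daily Demand * Lead Time) + Safety Stock
Demand during lead time = 157 * 10 = 1570 units
ROP = 1570 + 319 = 1889 units

1889 units


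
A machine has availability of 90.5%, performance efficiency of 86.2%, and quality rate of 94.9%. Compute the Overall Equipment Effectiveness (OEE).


Formula: OEE = Availability * Performance * Quality / 10000
A * P = 90.5% * 86.2% / 100 = 78.01%
OEE = 78.01% * 94.9% / 100 = 74.0%

74.0%


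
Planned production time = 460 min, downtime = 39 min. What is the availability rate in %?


Formula: Availability = (Planned Time - Downtime) / Planned Time * 100
Uptime = 460 - 39 = 421 min
Availability = 421 / 460 * 100 = 91.5%

91.5%


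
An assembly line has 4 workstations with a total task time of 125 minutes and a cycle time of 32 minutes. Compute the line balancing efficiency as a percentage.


Formula: Efficiency = Sum of Task Times / (N_stations * CT) * 100
Total station capacity = 4 stations * 32 min = 128 min
Efficiency = 125 / 128 * 100 = 97.7%

97.7%


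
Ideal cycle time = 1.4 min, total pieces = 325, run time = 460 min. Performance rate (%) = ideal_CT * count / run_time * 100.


Formula: Performance = (Ideal CT * Total Count) / Run Time * 100
Ideal output time = 1.4 * 325 = 455.0 min
Performance = 455.0 / 460 * 100 = 98.9%

98.9%


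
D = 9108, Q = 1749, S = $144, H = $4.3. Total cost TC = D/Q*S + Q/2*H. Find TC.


TC = 9108/1749 * 144 + 1749/2 * 4.3

$4510.24


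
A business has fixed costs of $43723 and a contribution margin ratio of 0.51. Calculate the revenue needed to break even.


Formula: BER = Fixed Costs / Contribution Margin Ratio
BER = $43723 / 0.51
BER = $85731.37 (to the nearest cent)

$85731.37


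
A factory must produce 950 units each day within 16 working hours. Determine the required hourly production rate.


Formula: Production Rate = Daily Demand / Available Hours
Rate = 950 units/day / 16 hours/day
Rate = 59.4 units/hour

59.4 units/hour


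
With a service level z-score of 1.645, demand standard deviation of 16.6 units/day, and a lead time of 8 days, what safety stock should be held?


Formula: SS = z * sigma_d * sqrt(LT)
sqrt(LT) = sqrt(8) = 2.8284
SS = 1.645 * 16.6 * 2.8284
SS = 77.2 units

77.2 units


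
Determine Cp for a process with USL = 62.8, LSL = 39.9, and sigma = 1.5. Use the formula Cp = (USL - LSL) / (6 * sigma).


Cp = (62.8 - 39.9) / (6 * 1.5)

2.54


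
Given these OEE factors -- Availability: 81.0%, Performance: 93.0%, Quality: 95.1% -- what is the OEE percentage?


Formula: OEE = Availability * Performance * Quality / 10000
A * P = 81.0% * 93.0% / 100 = 75.33%
OEE = 75.33% * 95.1% / 100 = 71.6%

71.6%


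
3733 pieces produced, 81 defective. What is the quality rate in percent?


Formula: Quality Rate = Good Pieces / Total Pieces * 100
Good pieces = 3733 - 81 = 3652
QR = 3652 / 3733 * 100 = 97.8%

97.8%


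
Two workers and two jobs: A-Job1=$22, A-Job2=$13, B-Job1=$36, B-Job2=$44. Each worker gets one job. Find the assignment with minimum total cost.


Option 1: A->1 + B->2 = $22 + $44 = $66
Option 2: A->2 + B->1 = $13 + $36 = $49
Min cost = min($66, $49) = $49

$49


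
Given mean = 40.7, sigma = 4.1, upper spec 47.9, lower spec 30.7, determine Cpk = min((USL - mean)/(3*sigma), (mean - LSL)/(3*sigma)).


Cpu = (47.9 - 40.7) / (3 * 4.1) = 0.59
Cpl = (40.7 - 30.7) / (3 * 4.1) = 0.81
Cpk = min(0.59, 0.81) = 0.59

0.59


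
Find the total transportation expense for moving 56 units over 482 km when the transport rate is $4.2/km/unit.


TC = dist * cost * units = 482 * 4.2 * 56 = $113366.40

$113366.40


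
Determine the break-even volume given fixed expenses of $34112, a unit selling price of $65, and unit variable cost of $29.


Formula: BEQ = Fixed Costs / (Price - Variable Cost)
Contribution margin = $65 - $29 = $36/unit
BEQ = ceil($34112 / $36/unit) = ceil(947.56) = 948 units

948 units


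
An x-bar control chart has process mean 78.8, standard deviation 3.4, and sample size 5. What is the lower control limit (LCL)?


LCL = 78.8 - 3 * 3.4 / sqrt(5)

74.24


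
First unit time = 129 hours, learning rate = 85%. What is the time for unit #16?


Formula: T_n = T_1 * (learning_rate)^(log2(n)) where learning_rate = rate/100
Doublings = log2(16) = 4
T_n = 129 * 0.85^4
T_n = 129 * 0.522 = 67.3 hours

67.3 hours


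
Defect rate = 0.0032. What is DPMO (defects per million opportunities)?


DPMO = defect_rate * 1000000 = 0.0032 * 1000000

3200


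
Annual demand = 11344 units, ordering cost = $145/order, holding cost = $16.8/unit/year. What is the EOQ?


Formula: EOQ = sqrt(2 * D * S / H)
Numerator: 2 * 11344 * 145 = 3289760
2DS/H = 3289760 / 16.8 = 195819.0
EOQ = sqrt(195819.0) = 442.5 units

442.5 units


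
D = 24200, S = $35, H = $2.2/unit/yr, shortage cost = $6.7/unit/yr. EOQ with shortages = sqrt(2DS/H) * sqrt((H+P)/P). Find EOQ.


Formula: EOQ* = sqrt(2DS/H) * sqrt((H+P)/P)
Base EOQ = sqrt(2*24200*35/2.2) = 877.5 units
Correction = sqrt((2.2+6.7)/6.7) = 1.15254
EOQ* = 877.5 * 1.15254 = 1011.4 units

1011.4 units


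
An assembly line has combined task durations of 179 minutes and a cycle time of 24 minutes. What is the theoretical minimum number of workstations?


Formula: N_min = ceil(Sum of Task Times / Cycle Time)
N_min = ceil(179 min / 24 min) = ceil(7.4583)
N_min = 8 stations

8


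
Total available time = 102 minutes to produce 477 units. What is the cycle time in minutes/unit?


Formula: CT = Available Time / Number of Units
CT = 102 min / 477 units
CT = 0.21 min/unit

0.21 min/unit


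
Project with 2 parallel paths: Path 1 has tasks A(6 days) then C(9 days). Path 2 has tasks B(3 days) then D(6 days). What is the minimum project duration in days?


Path 1 = 6 + 9 = 15 days
Path 2 = 3 + 6 = 9 days
Duration = max(15, 9) = 15 days

15 days


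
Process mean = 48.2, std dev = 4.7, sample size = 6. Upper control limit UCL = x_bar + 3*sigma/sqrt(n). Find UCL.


UCL = 48.2 + 3 * 4.7 / sqrt(6)

53.96


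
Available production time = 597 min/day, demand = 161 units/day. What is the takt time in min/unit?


Formula: Takt Time = Available Production Time / Customer Demand
Takt = 597 min/day / 161 units/day
Takt = 3.71 min/unit

3.71 min/unit


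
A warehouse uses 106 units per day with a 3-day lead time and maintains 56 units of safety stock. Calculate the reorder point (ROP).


Formula: ROP = (Daily Demand * Lead Time) + Safety Stock
Demand during lead time = 106 * 3 = 318 units
ROP = 318 + 56 = 374 units

374 units


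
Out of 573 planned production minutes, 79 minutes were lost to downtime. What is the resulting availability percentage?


Formula: Availability = (Planned Time - Downtime) / Planned Time * 100
Uptime = 573 - 79 = 494 min
Availability = 494 / 573 * 100 = 86.2%

86.2%


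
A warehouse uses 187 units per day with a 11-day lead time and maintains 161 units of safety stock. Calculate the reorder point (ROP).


Formula: ROP = (Daily Demand * Lead Time) + Safety Stock
Demand during lead time = 187 * 11 = 2057 units
ROP = 2057 + 161 = 2218 units

2218 units


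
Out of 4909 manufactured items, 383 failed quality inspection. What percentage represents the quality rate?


Formula: Quality Rate = Good Pieces / Total Pieces * 100
Good pieces = 4909 - 383 = 4526
QR = 4526 / 4909 * 100 = 92.2%

92.2%


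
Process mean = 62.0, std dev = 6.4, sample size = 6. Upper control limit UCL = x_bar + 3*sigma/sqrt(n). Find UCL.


UCL = 62.0 + 3 * 6.4 / sqrt(6)

69.84


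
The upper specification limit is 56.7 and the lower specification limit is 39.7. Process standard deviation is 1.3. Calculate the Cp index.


Cp = (56.7 - 39.7) / (6 * 1.3)

2.18


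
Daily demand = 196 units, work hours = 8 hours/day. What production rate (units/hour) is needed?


Formula: Production Rate = Daily Demand / Available Hours
Rate = 196 units/day / 8 hours/day
Rate = 24.5 units/hour

24.5 units/hour


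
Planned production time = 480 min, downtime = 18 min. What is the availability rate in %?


Formula: Availability = (Planned Time - Downtime) / Planned Time * 100
Uptime = 480 - 18 = 462 min
Availability = 462 / 480 * 100 = 96.3%

96.3%


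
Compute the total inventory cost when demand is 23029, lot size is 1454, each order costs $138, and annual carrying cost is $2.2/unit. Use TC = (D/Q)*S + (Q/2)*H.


TC = 23029/1454 * 138 + 1454/2 * 2.2

$3785.10


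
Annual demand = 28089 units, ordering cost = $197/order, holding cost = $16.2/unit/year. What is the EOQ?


Formula: EOQ = sqrt(2 * D * S / H)
Numerator: 2 * 28089 * 197 = 11067066
2DS/H = 11067066 / 16.2 = 683152.2
EOQ = sqrt(683152.2) = 826.5 units

826.5 units


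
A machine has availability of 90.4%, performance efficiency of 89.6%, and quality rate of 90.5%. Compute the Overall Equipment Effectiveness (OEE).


Formula: OEE = Availability * Performance * Quality / 10000
A * P = 90.4% * 89.6% / 100 = 81.0%
OEE = 81.0% * 90.5% / 100 = 73.3%

73.3%


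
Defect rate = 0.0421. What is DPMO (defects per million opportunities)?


DPMO = defect_rate * 1000000 = 0.0421 * 1000000

42100


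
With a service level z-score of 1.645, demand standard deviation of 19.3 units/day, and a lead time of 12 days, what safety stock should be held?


Formula: SS = z * sigma_d * sqrt(LT)
sqrt(LT) = sqrt(12) = 3.4641
SS = 1.645 * 19.3 * 3.4641
SS = 110.0 units

110.0 units


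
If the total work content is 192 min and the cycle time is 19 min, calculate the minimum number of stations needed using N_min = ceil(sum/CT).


Formula: N_min = ceil(Sum of Task Times / Cycle Time)
N_min = ceil(192 min / 19 min) = ceil(10.1053)
N_min = 11 stations

11


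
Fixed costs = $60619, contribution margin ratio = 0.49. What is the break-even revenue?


Formula: BER = Fixed Costs / Contribution Margin Ratio
BER = $60619 / 0.49
BER = $123712.24 (to the nearest cent)

$123712.24


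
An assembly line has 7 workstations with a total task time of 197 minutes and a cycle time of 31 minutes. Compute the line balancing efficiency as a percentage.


Formula: Efficiency = Sum of Task Times / (N_stations * CT) * 100
Total station capacity = 7 stations * 31 min = 217 min
Efficiency = 197 / 217 * 100 = 90.8%

90.8%


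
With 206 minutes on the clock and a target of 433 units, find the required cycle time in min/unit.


Formula: CT = Available Time / Number of Units
CT = 206 min / 433 units
CT = 0.48 min/unit

0.48 min/unit


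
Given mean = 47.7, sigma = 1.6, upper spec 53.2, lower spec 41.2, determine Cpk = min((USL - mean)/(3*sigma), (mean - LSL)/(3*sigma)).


Cpu = (53.2 - 47.7) / (3 * 1.6) = 1.15
Cpl = (47.7 - 41.2) / (3 * 1.6) = 1.35
Cpk = min(1.15, 1.35) = 1.15

1.15


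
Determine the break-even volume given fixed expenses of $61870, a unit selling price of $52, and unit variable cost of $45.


Formula: BEQ = Fixed Costs / (Price - Variable Cost)
Contribution margin = $52 - $45 = $7/unit
BEQ = ceil($61870 / $7/unit) = ceil(8838.57) = 8839 units

8839 units


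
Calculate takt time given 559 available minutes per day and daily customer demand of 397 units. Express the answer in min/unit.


Formula: Takt Time = Available Production Time / Customer Demand
Takt = 559 min/day / 397 units/day
Takt = 1.41 min/unit

1.41 min/unit


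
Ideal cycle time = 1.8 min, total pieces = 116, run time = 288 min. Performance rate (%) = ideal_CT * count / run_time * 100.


Formula: Performance = (Ideal CT * Total Count) / Run Time * 100
Ideal output time = 1.8 * 116 = 208.8 min
Performance = 208.8 / 288 * 100 = 72.5%

72.5%


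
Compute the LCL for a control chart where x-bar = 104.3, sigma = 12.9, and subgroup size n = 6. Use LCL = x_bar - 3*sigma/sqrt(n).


LCL = 104.3 - 3 * 12.9 / sqrt(6)

88.5


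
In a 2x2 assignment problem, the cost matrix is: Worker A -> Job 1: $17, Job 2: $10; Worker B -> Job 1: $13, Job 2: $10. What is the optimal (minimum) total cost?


Option 1: A->1 + B->2 = $17 + $10 = $27
Option 2: A->2 + B->1 = $10 + $13 = $23
Min cost = min($27, $23) = $23

$23


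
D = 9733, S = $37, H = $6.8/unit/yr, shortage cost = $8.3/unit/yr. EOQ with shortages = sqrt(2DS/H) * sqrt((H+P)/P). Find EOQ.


Formula: EOQ* = sqrt(2DS/H) * sqrt((H+P)/P)
Base EOQ = sqrt(2*9733*37/6.8) = 325.45 units
Correction = sqrt((6.8+8.3)/8.3) = 1.34881
EOQ* = 325.45 * 1.34881 = 439.0 units

439.0 units


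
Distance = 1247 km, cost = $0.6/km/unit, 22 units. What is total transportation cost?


TC = dist * cost * units = 1247 * 0.6 * 22 = $16460.40

$16460.40


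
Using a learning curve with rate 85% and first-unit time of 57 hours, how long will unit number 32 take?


Formula: T_n = T_1 * (learning_rate)^(log2(n)) where learning_rate = rate/100
Doublings = log2(32) = 5
T_n = 57 * 0.85^5
T_n = 57 * 0.4437 = 25.3 hours

25.3 hours


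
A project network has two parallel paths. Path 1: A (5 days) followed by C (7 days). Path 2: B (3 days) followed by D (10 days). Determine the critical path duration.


Path 1 = 5 + 7 = 12 days
Path 2 = 3 + 10 = 13 days
Duration = max(12, 13) = 13 days

13 days


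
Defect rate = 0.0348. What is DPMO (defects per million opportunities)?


DPMO = defect_rate * 1000000 = 0.0348 * 1000000

34800


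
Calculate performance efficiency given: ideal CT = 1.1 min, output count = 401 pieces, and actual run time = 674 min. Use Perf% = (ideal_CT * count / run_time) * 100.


Formula: Performance = (Ideal CT * Total Count) / Run Time * 100
Ideal output time = 1.1 * 401 = 441.1 min
Performance = 441.1 / 674 * 100 = 65.4%

65.4%


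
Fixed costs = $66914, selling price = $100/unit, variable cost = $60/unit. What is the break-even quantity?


Formula: BEQ = Fixed Costs / (Price - Variable Cost)
Contribution margin = $100 - $60 = $40/unit
BEQ = ceil($66914 / $40/unit) = ceil(1672.85) = 1673 units

1673 units


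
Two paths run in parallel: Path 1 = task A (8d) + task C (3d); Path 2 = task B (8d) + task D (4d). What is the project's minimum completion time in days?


Path 1 = 8 + 3 = 11 days
Path 2 = 8 + 4 = 12 days
Duration = max(11, 12) = 12 days

12 days


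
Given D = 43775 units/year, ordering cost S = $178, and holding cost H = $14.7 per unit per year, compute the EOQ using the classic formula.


Formula: EOQ = sqrt(2 * D * S / H)
Numerator: 2 * 43775 * 178 = 15583900
2DS/H = 15583900 / 14.7 = 1060129.3
EOQ = sqrt(1060129.3) = 1029.6 units

1029.6 units


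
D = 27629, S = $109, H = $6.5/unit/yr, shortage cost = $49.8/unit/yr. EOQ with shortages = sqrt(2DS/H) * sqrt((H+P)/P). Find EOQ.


Formula: EOQ* = sqrt(2DS/H) * sqrt((H+P)/P)
Base EOQ = sqrt(2*27629*109/6.5) = 962.62 units
Correction = sqrt((6.5+49.8)/49.8) = 1.06326
EOQ* = 962.62 * 1.06326 = 1023.5 units

1023.5 units


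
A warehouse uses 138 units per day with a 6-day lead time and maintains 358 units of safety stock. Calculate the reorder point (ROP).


Formula: ROP = (Daily Demand * Lead Time) + Safety Stock
Demand during lead time = 138 * 6 = 828 units
ROP = 828 + 358 = 1186 units

1186 units


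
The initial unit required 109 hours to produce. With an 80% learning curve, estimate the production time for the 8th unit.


Formula: T_n = T_1 * (learning_rate)^(log2(n)) where learning_rate = rate/100
Doublings = log2(8) = 3
T_n = 109 * 0.8^3
T_n = 109 * 0.512 = 55.8 hours

55.8 hours


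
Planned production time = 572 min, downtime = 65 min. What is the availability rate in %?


Formula: Availability = (Planned Time - Downtime) / Planned Time * 100
Uptime = 572 - 65 = 507 min
Availability = 507 / 572 * 100 = 88.6%

88.6%


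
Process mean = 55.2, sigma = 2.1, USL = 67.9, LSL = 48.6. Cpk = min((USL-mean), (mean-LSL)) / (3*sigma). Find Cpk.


Cpu = (67.9 - 55.2) / (3 * 2.1) = 2.02
Cpl = (55.2 - 48.6) / (3 * 2.1) = 1.05
Cpk = min(2.02, 1.05) = 1.05

1.05


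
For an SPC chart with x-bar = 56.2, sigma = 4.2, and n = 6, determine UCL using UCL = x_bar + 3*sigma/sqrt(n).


UCL = 56.2 + 3 * 4.2 / sqrt(6)

61.34


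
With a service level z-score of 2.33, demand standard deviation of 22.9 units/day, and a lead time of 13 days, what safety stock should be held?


Formula: SS = z * sigma_d * sqrt(LT)
sqrt(LT) = sqrt(13) = 3.6056
SS = 2.33 * 22.9 * 3.6056
SS = 192.4 units

192.4 units


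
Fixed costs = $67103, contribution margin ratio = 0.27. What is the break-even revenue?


Formula: BER = Fixed Costs / Contribution Margin Ratio
BER = $67103 / 0.27
BER = $248529.63 (to the nearest cent)

$248529.63


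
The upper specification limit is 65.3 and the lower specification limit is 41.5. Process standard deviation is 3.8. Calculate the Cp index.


Cp = (65.3 - 41.5) / (6 * 3.8)

1.04


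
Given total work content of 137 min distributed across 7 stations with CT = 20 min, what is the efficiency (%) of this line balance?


Formula: Efficiency = Sum of Task Times / (N_stations * CT) * 100
Total station capacity = 7 stations * 20 min = 140 min
Efficiency = 137 / 140 * 100 = 97.9%

97.9%


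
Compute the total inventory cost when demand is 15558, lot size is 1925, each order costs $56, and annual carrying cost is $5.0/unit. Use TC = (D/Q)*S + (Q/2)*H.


TC = 15558/1925 * 56 + 1925/2 * 5.0

$5265.10


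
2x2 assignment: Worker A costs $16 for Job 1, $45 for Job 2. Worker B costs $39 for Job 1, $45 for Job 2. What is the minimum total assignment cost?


Option 1: A->1 + B->2 = $16 + $45 = $61
Option 2: A->2 + B->1 = $45 + $39 = $84
Min cost = min($61, $84) = $61

$61


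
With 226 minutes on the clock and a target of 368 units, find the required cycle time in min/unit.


Formula: CT = Available Time / Number of Units
CT = 226 min / 368 units
CT = 0.61 min/unit

0.61 min/unit


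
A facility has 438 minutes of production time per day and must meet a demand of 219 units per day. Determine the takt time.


Formula: Takt Time = Available Production Time / Customer Demand
Takt = 438 min/day / 219 units/day
Takt = 2.0 min/unit

2.0 min/unit


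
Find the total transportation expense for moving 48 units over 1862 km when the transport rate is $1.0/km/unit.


TC = dist * cost * units = 1862 * 1.0 * 48 = $89376.00

$89376.00


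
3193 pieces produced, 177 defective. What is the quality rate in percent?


Formula: Quality Rate = Good Pieces / Total Pieces * 100
Good pieces = 3193 - 177 = 3016
QR = 3016 / 3193 * 100 = 94.5%

94.5%


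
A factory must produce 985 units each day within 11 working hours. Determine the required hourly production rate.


Formula: Production Rate = Daily Demand / Available Hours
Rate = 985 units/day / 11 hours/day
Rate = 89.5 units/hour

89.5 units/hour


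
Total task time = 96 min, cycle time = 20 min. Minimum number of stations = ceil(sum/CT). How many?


Formula: N_min = ceil(Sum of Task Times / Cycle Time)
N_min = ceil(96 min / 20 min) = ceil(4.8)
N_min = 5 stations

5


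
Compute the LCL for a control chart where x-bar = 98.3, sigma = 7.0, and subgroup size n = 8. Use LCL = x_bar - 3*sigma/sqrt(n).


LCL = 98.3 - 3 * 7.0 / sqrt(8)

90.88


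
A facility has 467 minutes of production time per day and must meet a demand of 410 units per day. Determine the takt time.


Formula: Takt Time = Available Production Time / Customer Demand
Takt = 467 min/day / 410 units/day
Takt = 1.14 min/unit

1.14 min/unit


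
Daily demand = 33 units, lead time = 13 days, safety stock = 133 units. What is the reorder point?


Formula: ROP = (Daily Demand * Lead Time) + Safety Stock
Demand during lead time = 33 * 13 = 429 units
ROP = 429 + 133 = 562 units

562 units


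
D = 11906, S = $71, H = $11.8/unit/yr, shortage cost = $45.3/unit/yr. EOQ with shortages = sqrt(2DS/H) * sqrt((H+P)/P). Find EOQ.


Formula: EOQ* = sqrt(2DS/H) * sqrt((H+P)/P)
Base EOQ = sqrt(2*11906*71/11.8) = 378.52 units
Correction = sqrt((11.8+45.3)/45.3) = 1.12271
EOQ* = 378.52 * 1.12271 = 425.0 units

425.0 units


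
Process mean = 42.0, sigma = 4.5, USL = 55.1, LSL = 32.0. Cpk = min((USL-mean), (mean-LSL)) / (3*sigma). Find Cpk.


Cpu = (55.1 - 42.0) / (3 * 4.5) = 0.97
Cpl = (42.0 - 32.0) / (3 * 4.5) = 0.74
Cpk = min(0.97, 0.74) = 0.74

0.74


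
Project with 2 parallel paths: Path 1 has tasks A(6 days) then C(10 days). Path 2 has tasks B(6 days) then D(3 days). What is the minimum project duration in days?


Path 1 = 6 + 10 = 16 days
Path 2 = 6 + 3 = 9 days
Duration = max(16, 9) = 16 days

16 days


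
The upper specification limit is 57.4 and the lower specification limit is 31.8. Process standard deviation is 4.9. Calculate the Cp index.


Cp = (57.4 - 31.8) / (6 * 4.9)

0.87


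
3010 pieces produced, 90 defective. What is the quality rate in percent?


Formula: Quality Rate = Good Pieces / Total Pieces * 100
Good pieces = 3010 - 90 = 2920
QR = 2920 / 3010 * 100 = 97.0%

97.0%


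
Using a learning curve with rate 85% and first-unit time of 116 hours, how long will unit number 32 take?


Formula: T_n = T_1 * (learning_rate)^(log2(n)) where learning_rate = rate/100
Doublings = log2(32) = 5
T_n = 116 * 0.85^5
T_n = 116 * 0.4437 = 51.5 hours

51.5 hours


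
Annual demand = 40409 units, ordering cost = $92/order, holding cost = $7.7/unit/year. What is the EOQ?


Formula: EOQ = sqrt(2 * D * S / H)
Numerator: 2 * 40409 * 92 = 7435256
2DS/H = 7435256 / 7.7 = 965617.7
EOQ = sqrt(965617.7) = 982.7 units

982.7 units
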